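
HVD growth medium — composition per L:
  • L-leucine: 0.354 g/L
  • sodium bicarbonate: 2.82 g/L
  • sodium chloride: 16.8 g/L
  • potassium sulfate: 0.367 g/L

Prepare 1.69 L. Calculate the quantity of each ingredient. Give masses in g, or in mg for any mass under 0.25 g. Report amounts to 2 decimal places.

Scale factor relative to 1 L: 1.69.
L-leucine: 0.354 g/L × 1.69 L = 0.60 g
sodium bicarbonate: 2.82 g/L × 1.69 L = 4.77 g
sodium chloride: 16.8 g/L × 1.69 L = 28.39 g
potassium sulfate: 0.367 g/L × 1.69 L = 0.62 g

L-leucine 0.60 g; sodium bicarbonate 4.77 g; sodium chloride 28.39 g; potassium sulfate 0.62 g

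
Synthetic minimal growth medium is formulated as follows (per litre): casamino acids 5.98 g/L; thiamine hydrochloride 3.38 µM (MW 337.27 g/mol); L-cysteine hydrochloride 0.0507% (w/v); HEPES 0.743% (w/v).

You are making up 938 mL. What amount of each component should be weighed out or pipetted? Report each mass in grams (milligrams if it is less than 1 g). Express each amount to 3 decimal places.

casamino acids 5.609 g; thiamine hydrochloride 1.069 mg; L-cysteine hydrochloride 475.566 mg; HEPES 6.969 g

Scale factor relative to 1 L: 0.938.
casamino acids: 5.98 g/L × 0.938 L = 5.609 g
thiamine hydrochloride: 3.38 µmol/L × 337.27 g/mol × 0.938 L ÷ 1000 = 1.069 mg
L-cysteine hydrochloride: 0.0507 g per 100 mL × 938 mL ÷ 100 = 0.475566 g = 475.566 mg
HEPES: 0.743% w/v = 7.43 g/L → 7.43 × 0.938 L = 6.969 g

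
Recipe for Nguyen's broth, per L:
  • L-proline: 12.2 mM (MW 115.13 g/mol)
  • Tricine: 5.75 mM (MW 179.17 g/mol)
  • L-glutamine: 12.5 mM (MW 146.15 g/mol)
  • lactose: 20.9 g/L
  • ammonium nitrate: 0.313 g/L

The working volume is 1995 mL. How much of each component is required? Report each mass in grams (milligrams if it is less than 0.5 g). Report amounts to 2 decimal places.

Working volume: 1995 mL = 1.995 L.
L-proline: 12.2 mmol/L × 115.13 g/mol × 1.995 L ÷ 1000 = 2.80 g
Tricine: 5.75 mmol/L × 179.17 g/mol × 1.995 L ÷ 1000 = 2.06 g
L-glutamine: 12.5 mmol/L × 146.15 g/mol × 1.995 L ÷ 1000 = 3.64 g
lactose: 20.9 g/L × 1.995 L = 41.70 g
ammonium nitrate: 0.313 g/L × 1.995 L = 0.62 g

L-proline 2.80 g; Tricine 2.06 g; L-glutamine 3.64 g; lactose 41.70 g; ammonium nitrate 0.62 g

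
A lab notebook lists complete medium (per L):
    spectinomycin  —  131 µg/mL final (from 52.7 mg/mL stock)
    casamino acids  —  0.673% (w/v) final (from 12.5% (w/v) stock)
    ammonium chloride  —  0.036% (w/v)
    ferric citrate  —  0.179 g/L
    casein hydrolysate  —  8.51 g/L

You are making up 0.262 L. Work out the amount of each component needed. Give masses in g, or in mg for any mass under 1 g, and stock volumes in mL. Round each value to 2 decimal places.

spectinomycin 0.65 mL; casamino acids 14.11 mL; ammonium chloride 94.32 mg; ferric citrate 46.90 mg; casein hydrolysate 2.23 g

Scale factor relative to 1 L: 0.262.
spectinomycin: V = C2·V2/C1 = 131 µg/mL × 262 mL ÷ 52700 µg/mL = 0.65 mL
casamino acids: dilute stock: 0.673% ÷ 12.5% × 262 mL = 14.11 mL
ammonium chloride: 0.036 g per 100 mL × 262 mL ÷ 100 = 0.09432 g = 94.32 mg
ferric citrate: 0.179 g/L × 0.262 L = 0.046898 g = 46.90 mg
casein hydrolysate: 8.51 g/L × 0.262 L = 2.23 g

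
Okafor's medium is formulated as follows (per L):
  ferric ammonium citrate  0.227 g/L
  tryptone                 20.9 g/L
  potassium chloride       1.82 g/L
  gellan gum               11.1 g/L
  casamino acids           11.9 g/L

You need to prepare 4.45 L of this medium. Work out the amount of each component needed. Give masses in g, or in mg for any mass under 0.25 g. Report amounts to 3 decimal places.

ferric ammonium citrate 1.010 g; tryptone 93.005 g; potassium chloride 8.099 g; gellan gum 49.395 g; casamino acids 52.955 g

Working volume: 4.45 L.
ferric ammonium citrate: 0.227 g/L × 4.45 L = 1.010 g
tryptone: 20.9 g/L × 4.45 L = 93.005 g
potassium chloride: 1.82 g/L × 4.45 L = 8.099 g
gellan gum: 11.1 g/L × 4.45 L = 49.395 g
casamino acids: 11.9 g/L × 4.45 L = 52.955 g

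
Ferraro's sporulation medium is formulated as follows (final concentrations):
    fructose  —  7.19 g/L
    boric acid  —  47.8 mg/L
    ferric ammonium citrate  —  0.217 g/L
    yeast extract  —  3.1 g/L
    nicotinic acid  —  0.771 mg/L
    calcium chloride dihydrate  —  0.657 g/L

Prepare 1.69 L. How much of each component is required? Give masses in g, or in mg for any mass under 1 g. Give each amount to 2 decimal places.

Working volume: 1.69 L.
fructose: 7.19 g/L × 1.69 L = 12.15 g
boric acid: 47.8 mg/L × 1.69 L = 80.78 mg
ferric ammonium citrate: 0.217 g/L × 1.69 L = 0.36673 g = 366.73 mg
yeast extract: 3.1 g/L × 1.69 L = 5.24 g
nicotinic acid: 0.771 mg/L × 1.69 L = 1.30 mg
calcium chloride dihydrate: 0.657 g/L × 1.69 L = 1.11 g

fructose 12.15 g; boric acid 80.78 mg; ferric ammonium citrate 366.73 mg; yeast extract 5.24 g; nicotinic acid 1.30 mg; calcium chloride dihydrate 1.11 g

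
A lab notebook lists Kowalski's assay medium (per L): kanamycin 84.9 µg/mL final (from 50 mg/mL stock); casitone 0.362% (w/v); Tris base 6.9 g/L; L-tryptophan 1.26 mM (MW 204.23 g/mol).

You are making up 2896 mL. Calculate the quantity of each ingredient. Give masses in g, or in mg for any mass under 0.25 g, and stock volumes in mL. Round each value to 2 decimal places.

Target volume = 2896 mL = 2.896 L.
kanamycin: dilute stock: 84.9 µg/mL × 2896 mL ÷ 50000 µg/mL = 4.92 mL
casitone: 0.362 g per 100 mL × 2896 mL ÷ 100 = 10.48 g
Tris base: 6.9 g/L × 2.896 L = 19.98 g
L-tryptophan: 1.26 mmol/L × 204.23 g/mol × 2.896 L ÷ 1000 = 0.75 g

kanamycin 4.92 mL; casitone 10.48 g; Tris base 19.98 g; L-tryptophan 0.75 g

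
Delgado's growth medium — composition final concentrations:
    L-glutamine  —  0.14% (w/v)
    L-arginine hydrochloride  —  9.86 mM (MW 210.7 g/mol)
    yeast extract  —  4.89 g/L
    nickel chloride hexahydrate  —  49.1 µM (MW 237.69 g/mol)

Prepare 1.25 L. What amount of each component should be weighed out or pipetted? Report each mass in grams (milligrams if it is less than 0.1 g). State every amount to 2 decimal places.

L-glutamine 1.75 g; L-arginine hydrochloride 2.60 g; yeast extract 6.11 g; nickel chloride hexahydrate 14.59 mg

Scale factor relative to 1 L: 1.25.
L-glutamine: 0.14% w/v = 1.4 g/L → 1.4 × 1.25 L = 1.75 g
L-arginine hydrochloride: 9.86 mmol/L × 210.7 g/mol × 1.25 L ÷ 1000 = 2.60 g
yeast extract: 4.89 g/L × 1.25 L = 6.11 g
nickel chloride hexahydrate: 49.1 µmol/L × 237.69 g/mol × 1.25 L ÷ 1000 = 14.59 mg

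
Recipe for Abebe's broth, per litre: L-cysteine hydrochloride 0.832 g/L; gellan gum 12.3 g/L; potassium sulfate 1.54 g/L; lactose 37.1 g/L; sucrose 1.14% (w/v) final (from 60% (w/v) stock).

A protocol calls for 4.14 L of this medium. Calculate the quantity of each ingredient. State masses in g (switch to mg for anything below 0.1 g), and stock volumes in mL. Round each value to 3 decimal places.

L-cysteine hydrochloride 3.444 g; gellan gum 50.922 g; potassium sulfate 6.376 g; lactose 153.594 g; sucrose 78.660 mL

Scale factor relative to 1 L: 4.14.
L-cysteine hydrochloride: 0.832 g/L × 4.14 L = 3.444 g
gellan gum: 12.3 g/L × 4.14 L = 50.922 g
potassium sulfate: 1.54 g/L × 4.14 L = 6.376 g
lactose: 37.1 g/L × 4.14 L = 153.594 g
sucrose: C1V1 = C2V2 → 1.14% ÷ 60% × 4140 mL = 78.660 mL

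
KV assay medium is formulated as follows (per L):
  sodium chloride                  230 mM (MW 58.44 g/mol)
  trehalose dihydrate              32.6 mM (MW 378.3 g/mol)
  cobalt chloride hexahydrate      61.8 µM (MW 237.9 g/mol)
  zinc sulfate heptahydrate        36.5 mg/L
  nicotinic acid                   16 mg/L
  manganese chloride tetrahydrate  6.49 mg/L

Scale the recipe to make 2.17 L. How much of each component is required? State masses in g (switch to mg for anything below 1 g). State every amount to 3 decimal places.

Working volume: 2.17 L.
sodium chloride: 230 mmol/L × 58.44 g/mol × 2.17 L ÷ 1000 = 29.167 g
trehalose dihydrate: 32.6 mmol/L × 378.3 g/mol × 2.17 L ÷ 1000 = 26.762 g
cobalt chloride hexahydrate: 61.8 µmol/L × 237.9 g/mol × 2.17 L ÷ 1000 = 31.904 mg
zinc sulfate heptahydrate: 36.5 mg/L × 2.17 L = 79.205 mg
nicotinic acid: 16 mg/L × 2.17 L = 34.720 mg
manganese chloride tetrahydrate: 6.49 mg/L × 2.17 L = 14.083 mg

sodium chloride 29.167 g; trehalose dihydrate 26.762 g; cobalt chloride hexahydrate 31.904 mg; zinc sulfate heptahydrate 79.205 mg; nicotinic acid 34.720 mg; manganese chloride tetrahydrate 14.083 mg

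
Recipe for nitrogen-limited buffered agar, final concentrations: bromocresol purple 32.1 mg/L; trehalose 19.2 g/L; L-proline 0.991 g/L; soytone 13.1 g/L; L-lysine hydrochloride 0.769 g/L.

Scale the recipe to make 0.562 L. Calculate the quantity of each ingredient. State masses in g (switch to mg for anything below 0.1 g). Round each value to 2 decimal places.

bromocresol purple 18.04 mg; trehalose 10.79 g; L-proline 0.56 g; soytone 7.36 g; L-lysine hydrochloride 0.43 g

Working volume: 0.562 L.
bromocresol purple: 32.1 mg/L × 0.562 L = 18.04 mg
trehalose: 19.2 g/L × 0.562 L = 10.79 g
L-proline: 0.991 g/L × 0.562 L = 0.56 g
soytone: 13.1 g/L × 0.562 L = 7.36 g
L-lysine hydrochloride: 0.769 g/L × 0.562 L = 0.43 g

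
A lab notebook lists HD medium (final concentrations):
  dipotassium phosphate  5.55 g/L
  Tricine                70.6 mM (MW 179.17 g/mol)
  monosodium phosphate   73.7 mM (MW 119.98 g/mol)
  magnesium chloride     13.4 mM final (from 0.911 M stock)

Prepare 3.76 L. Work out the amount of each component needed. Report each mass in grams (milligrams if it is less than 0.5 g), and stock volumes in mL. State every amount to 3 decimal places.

Scale factor relative to 1 L: 3.76.
dipotassium phosphate: 5.55 g/L × 3.76 L = 20.868 g
Tricine: 70.6 mmol/L × 179.17 g/mol × 3.76 L ÷ 1000 = 47.562 g
monosodium phosphate: 73.7 mmol/L × 119.98 g/mol × 3.76 L ÷ 1000 = 33.248 g
magnesium chloride: C1V1 = C2V2 → 13.4 mM × 3760 mL ÷ 911 mM = 55.306 mL

dipotassium phosphate 20.868 g; Tricine 47.562 g; monosodium phosphate 33.248 g; magnesium chloride 55.306 mL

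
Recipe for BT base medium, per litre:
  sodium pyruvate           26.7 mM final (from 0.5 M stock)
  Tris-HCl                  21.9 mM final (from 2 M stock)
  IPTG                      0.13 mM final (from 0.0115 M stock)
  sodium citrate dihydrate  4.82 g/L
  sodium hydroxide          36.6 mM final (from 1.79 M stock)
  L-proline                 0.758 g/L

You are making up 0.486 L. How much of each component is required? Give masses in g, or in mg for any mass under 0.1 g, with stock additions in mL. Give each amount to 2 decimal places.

Scale factor relative to 1 L: 0.486.
sodium pyruvate: V = C2·V2/C1 = 26.7 mM × 486 mL ÷ 500 mM = 25.95 mL
Tris-HCl: dilute stock: 21.9 mM × 486 mL ÷ 2000 mM = 5.32 mL
IPTG: V = C2·V2/C1 = 0.13 mM × 486 mL ÷ 11.5 mM = 5.49 mL
sodium citrate dihydrate: 4.82 g/L × 0.486 L = 2.34 g
sodium hydroxide: V = C2·V2/C1 = 36.6 mM × 486 mL ÷ 1790 mM = 9.94 mL
L-proline: 0.758 g/L × 0.486 L = 0.37 g

sodium pyruvate 25.95 mL; Tris-HCl 5.32 mL; IPTG 5.49 mL; sodium citrate dihydrate 2.34 g; sodium hydroxide 9.94 mL; L-proline 0.37 g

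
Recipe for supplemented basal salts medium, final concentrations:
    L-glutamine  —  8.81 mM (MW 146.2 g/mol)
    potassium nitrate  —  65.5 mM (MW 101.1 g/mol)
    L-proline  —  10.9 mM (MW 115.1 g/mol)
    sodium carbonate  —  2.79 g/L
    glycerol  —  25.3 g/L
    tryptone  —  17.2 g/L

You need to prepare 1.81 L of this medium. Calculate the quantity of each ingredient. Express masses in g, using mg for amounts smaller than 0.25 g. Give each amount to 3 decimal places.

Scale factor relative to 1 L: 1.81.
L-glutamine: 8.81 mmol/L × 146.2 g/mol × 1.81 L ÷ 1000 = 2.331 g
potassium nitrate: 65.5 mmol/L × 101.1 g/mol × 1.81 L ÷ 1000 = 11.986 g
L-proline: 10.9 mmol/L × 115.1 g/mol × 1.81 L ÷ 1000 = 2.271 g
sodium carbonate: 2.79 g/L × 1.81 L = 5.050 g
glycerol: 25.3 g/L × 1.81 L = 45.793 g
tryptone: 17.2 g/L × 1.81 L = 31.132 g

L-glutamine 2.331 g; potassium nitrate 11.986 g; L-proline 2.271 g; sodium carbonate 5.050 g; glycerol 45.793 g; tryptone 31.132 g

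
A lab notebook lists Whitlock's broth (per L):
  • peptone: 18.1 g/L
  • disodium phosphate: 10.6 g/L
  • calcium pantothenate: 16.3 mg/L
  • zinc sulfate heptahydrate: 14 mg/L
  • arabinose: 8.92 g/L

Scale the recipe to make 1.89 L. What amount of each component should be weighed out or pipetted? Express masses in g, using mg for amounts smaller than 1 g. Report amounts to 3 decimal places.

peptone 34.209 g; disodium phosphate 20.034 g; calcium pantothenate 30.807 mg; zinc sulfate heptahydrate 26.460 mg; arabinose 16.859 g

Working volume: 1.89 L.
peptone: 18.1 g/L × 1.89 L = 34.209 g
disodium phosphate: 10.6 g/L × 1.89 L = 20.034 g
calcium pantothenate: 16.3 mg/L × 1.89 L = 30.807 mg
zinc sulfate heptahydrate: 14 mg/L × 1.89 L = 26.460 mg
arabinose: 8.92 g/L × 1.89 L = 16.859 g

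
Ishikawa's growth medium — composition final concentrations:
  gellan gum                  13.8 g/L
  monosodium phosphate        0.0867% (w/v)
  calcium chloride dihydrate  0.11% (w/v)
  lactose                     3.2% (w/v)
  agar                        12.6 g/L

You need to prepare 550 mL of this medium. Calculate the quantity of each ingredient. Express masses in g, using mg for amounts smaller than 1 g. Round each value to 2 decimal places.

Scale factor relative to 1 L: 0.55.
gellan gum: 13.8 g/L × 0.55 L = 7.59 g
monosodium phosphate: 0.0867 g per 100 mL × 550 mL ÷ 100 = 0.47685 g = 476.85 mg
calcium chloride dihydrate: 0.11 g per 100 mL × 550 mL ÷ 100 = 0.605 g = 605.00 mg
lactose: 3.2 g per 100 mL × 550 mL ÷ 100 = 17.60 g
agar: 12.6 g/L × 0.55 L = 6.93 g

gellan gum 7.59 g; monosodium phosphate 476.85 mg; calcium chloride dihydrate 605.00 mg; lactose 17.60 g; agar 6.93 g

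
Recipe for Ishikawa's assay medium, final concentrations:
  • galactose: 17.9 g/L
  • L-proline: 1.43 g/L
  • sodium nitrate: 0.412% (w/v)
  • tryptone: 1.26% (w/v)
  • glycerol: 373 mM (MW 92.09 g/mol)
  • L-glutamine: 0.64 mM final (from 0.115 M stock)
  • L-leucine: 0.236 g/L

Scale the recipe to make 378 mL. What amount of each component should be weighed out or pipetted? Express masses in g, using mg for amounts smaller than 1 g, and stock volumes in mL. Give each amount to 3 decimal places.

Target volume = 378 mL = 0.378 L.
galactose: 17.9 g/L × 0.378 L = 6.766 g
L-proline: 1.43 g/L × 0.378 L = 0.54054 g = 540.540 mg
sodium nitrate: 0.412 g per 100 mL × 378 mL ÷ 100 = 1.557 g
tryptone: 1.26 g per 100 mL × 378 mL ÷ 100 = 4.763 g
glycerol: 373 mmol/L × 92.09 g/mol × 0.378 L ÷ 1000 = 12.984 g
L-glutamine: C1V1 = C2V2 → 0.64 mM × 378 mL ÷ 115 mM = 2.104 mL
L-leucine: 0.236 g/L × 0.378 L = 0.089208 g = 89.208 mg

galactose 6.766 g; L-proline 540.540 mg; sodium nitrate 1.557 g; tryptone 4.763 g; glycerol 12.984 g; L-glutamine 2.104 mL; L-leucine 89.208 mg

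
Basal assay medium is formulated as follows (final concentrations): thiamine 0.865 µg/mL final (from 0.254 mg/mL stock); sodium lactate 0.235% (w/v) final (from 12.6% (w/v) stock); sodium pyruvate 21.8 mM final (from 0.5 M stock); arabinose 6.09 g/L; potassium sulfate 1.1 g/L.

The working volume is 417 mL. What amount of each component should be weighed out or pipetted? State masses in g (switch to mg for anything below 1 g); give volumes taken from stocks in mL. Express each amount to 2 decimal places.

thiamine 1.42 mL; sodium lactate 7.78 mL; sodium pyruvate 18.18 mL; arabinose 2.54 g; potassium sulfate 458.70 mg

Scale factor relative to 1 L: 0.417.
thiamine: C1V1 = C2V2 → 0.865 µg/mL × 417 mL ÷ 254 µg/mL = 1.42 mL
sodium lactate: V = C2·V2/C1 = 0.235% ÷ 12.6% × 417 mL = 7.78 mL
sodium pyruvate: C1V1 = C2V2 → 21.8 mM × 417 mL ÷ 500 mM = 18.18 mL
arabinose: 6.09 g/L × 0.417 L = 2.54 g
potassium sulfate: 1.1 g/L × 0.417 L = 0.4587 g = 458.70 mg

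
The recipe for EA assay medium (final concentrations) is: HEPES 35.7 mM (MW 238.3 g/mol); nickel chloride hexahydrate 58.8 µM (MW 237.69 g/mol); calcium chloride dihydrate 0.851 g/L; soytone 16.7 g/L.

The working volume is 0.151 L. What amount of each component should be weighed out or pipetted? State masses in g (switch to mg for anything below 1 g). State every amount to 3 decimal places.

Scale factor relative to 1 L: 0.151.
HEPES: 35.7 mmol/L × 238.3 g/mol × 0.151 L ÷ 1000 = 1.285 g
nickel chloride hexahydrate: 58.8 µmol/L × 237.69 g/mol × 0.151 L ÷ 1000 = 2.110 mg
calcium chloride dihydrate: 0.851 g/L × 0.151 L = 0.128501 g = 128.501 mg
soytone: 16.7 g/L × 0.151 L = 2.522 g

HEPES 1.285 g; nickel chloride hexahydrate 2.110 mg; calcium chloride dihydrate 128.501 mg; soytone 2.522 g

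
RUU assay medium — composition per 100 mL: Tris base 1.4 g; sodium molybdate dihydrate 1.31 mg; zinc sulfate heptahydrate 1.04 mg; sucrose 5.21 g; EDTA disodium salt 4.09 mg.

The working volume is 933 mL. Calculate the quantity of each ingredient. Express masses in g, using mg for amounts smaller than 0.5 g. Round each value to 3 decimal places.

Tris base 13.062 g; sodium molybdate dihydrate 12.222 mg; zinc sulfate heptahydrate 9.703 mg; sucrose 48.609 g; EDTA disodium salt 38.160 mg

Scale factor = 933 mL / 100 mL = 9.33.
Tris base: 1.4 g × (933 mL / 100 mL) = 13.062 g
sodium molybdate dihydrate: 1.31 mg × (933 mL / 100 mL) = 12.222 mg
zinc sulfate heptahydrate: 1.04 mg × (933 mL / 100 mL) = 9.703 mg
sucrose: 5.21 g × (933 mL / 100 mL) = 48.609 g
EDTA disodium salt: 4.09 mg × (933 mL / 100 mL) = 38.160 mg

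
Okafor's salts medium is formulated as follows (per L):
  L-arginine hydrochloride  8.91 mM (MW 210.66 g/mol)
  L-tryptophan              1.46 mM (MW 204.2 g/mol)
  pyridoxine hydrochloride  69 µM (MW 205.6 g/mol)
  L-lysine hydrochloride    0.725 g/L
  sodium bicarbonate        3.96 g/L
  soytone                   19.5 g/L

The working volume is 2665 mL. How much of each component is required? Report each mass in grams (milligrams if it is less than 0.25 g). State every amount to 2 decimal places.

Working volume: 2665 mL = 2.665 L.
L-arginine hydrochloride: 8.91 mmol/L × 210.66 g/mol × 2.665 L ÷ 1000 = 5.00 g
L-tryptophan: 1.46 mmol/L × 204.2 g/mol × 2.665 L ÷ 1000 = 0.79 g
pyridoxine hydrochloride: 69 µmol/L × 205.6 g/mol × 2.665 L ÷ 1000 = 37.81 mg
L-lysine hydrochloride: 0.725 g/L × 2.665 L = 1.93 g
sodium bicarbonate: 3.96 g/L × 2.665 L = 10.55 g
soytone: 19.5 g/L × 2.665 L = 51.97 g

L-arginine hydrochloride 5.00 g; L-tryptophan 0.79 g; pyridoxine hydrochloride 37.81 mg; L-lysine hydrochloride 1.93 g; sodium bicarbonate 10.55 g; soytone 51.97 g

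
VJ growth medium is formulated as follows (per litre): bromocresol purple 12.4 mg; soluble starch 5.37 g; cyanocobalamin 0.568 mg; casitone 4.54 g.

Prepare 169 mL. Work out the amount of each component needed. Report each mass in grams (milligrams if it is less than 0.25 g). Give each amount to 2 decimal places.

Scale factor = 169 mL / 1000 mL = 0.169.
bromocresol purple: 12.4 mg × (169 mL / 1000 mL) = 2.10 mg
soluble starch: 5.37 g × (169 mL / 1000 mL) = 0.91 g
cyanocobalamin: 0.568 mg × (169 mL / 1000 mL) = 0.10 mg
casitone: 4.54 g × (169 mL / 1000 mL) = 0.77 g

bromocresol purple 2.10 mg; soluble starch 0.91 g; cyanocobalamin 0.10 mg; casitone 0.77 g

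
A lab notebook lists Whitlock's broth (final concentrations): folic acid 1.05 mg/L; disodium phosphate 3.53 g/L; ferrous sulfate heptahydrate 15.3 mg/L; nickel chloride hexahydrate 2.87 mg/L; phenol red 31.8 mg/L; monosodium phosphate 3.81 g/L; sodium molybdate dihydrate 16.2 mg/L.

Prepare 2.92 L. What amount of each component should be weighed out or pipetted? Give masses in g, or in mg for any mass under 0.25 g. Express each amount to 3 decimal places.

Working volume: 2.92 L.
folic acid: 1.05 mg/L × 2.92 L = 3.066 mg
disodium phosphate: 3.53 g/L × 2.92 L = 10.308 g
ferrous sulfate heptahydrate: 15.3 mg/L × 2.92 L = 44.676 mg
nickel chloride hexahydrate: 2.87 mg/L × 2.92 L = 8.380 mg
phenol red: 31.8 mg/L × 2.92 L = 92.856 mg
monosodium phosphate: 3.81 g/L × 2.92 L = 11.125 g
sodium molybdate dihydrate: 16.2 mg/L × 2.92 L = 47.304 mg

folic acid 3.066 mg; disodium phosphate 10.308 g; ferrous sulfate heptahydrate 44.676 mg; nickel chloride hexahydrate 8.380 mg; phenol red 92.856 mg; monosodium phosphate 11.125 g; sodium molybdate dihydrate 47.304 mg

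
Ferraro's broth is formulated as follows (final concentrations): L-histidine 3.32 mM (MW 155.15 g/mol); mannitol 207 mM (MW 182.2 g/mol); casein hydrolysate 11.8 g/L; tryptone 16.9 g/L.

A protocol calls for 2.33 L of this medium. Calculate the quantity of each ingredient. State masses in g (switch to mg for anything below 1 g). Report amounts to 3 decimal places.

L-histidine 1.200 g; mannitol 87.877 g; casein hydrolysate 27.494 g; tryptone 39.377 g

Working volume: 2.33 L.
L-histidine: 3.32 mmol/L × 155.15 g/mol × 2.33 L ÷ 1000 = 1.200 g
mannitol: 207 mmol/L × 182.2 g/mol × 2.33 L ÷ 1000 = 87.877 g
casein hydrolysate: 11.8 g/L × 2.33 L = 27.494 g
tryptone: 16.9 g/L × 2.33 L = 39.377 g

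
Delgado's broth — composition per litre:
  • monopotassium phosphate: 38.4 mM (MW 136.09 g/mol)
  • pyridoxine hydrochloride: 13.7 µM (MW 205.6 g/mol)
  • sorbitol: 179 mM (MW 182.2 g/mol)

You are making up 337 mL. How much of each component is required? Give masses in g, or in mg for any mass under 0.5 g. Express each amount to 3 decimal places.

monopotassium phosphate 1.761 g; pyridoxine hydrochloride 0.949 mg; sorbitol 10.991 g

Scale factor relative to 1 L: 0.337.
monopotassium phosphate: 38.4 mmol/L × 136.09 g/mol × 0.337 L ÷ 1000 = 1.761 g
pyridoxine hydrochloride: 13.7 µmol/L × 205.6 g/mol × 0.337 L ÷ 1000 = 0.949 mg
sorbitol: 179 mmol/L × 182.2 g/mol × 0.337 L ÷ 1000 = 10.991 g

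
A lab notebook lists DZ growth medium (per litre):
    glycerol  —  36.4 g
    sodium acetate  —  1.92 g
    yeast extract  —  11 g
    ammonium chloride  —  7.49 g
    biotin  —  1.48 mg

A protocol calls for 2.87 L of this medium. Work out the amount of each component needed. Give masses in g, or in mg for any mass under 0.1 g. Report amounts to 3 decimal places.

glycerol 104.468 g; sodium acetate 5.510 g; yeast extract 31.570 g; ammonium chloride 21.496 g; biotin 4.248 mg

Ratio of target to recipe volume: 2870 / 1000 = 2.87.
glycerol: 36.4 g × (2870 mL / 1000 mL) = 104.468 g
sodium acetate: 1.92 g × (2870 mL / 1000 mL) = 5.510 g
yeast extract: 11 g × (2870 mL / 1000 mL) = 31.570 g
ammonium chloride: 7.49 g × (2870 mL / 1000 mL) = 21.496 g
biotin: 1.48 mg × (2870 mL / 1000 mL) = 4.248 mg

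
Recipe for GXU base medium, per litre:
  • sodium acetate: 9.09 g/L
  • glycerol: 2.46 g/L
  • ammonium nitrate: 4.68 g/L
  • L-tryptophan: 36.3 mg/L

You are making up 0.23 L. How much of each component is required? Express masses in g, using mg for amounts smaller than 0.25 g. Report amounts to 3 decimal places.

sodium acetate 2.091 g; glycerol 0.566 g; ammonium nitrate 1.076 g; L-tryptophan 8.349 mg

Scale factor relative to 1 L: 0.23.
sodium acetate: 9.09 g/L × 0.23 L = 2.091 g
glycerol: 2.46 g/L × 0.23 L = 0.566 g
ammonium nitrate: 4.68 g/L × 0.23 L = 1.076 g
L-tryptophan: 36.3 mg/L × 0.23 L = 8.349 mg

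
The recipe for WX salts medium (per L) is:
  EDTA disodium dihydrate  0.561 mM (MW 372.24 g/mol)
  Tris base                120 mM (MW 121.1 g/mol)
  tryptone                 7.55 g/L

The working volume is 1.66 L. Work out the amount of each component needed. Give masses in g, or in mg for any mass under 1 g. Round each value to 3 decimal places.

EDTA disodium dihydrate 346.652 mg; Tris base 24.123 g; tryptone 12.533 g

Scale factor relative to 1 L: 1.66.
EDTA disodium dihydrate: 0.561 mmol/L × 372.24 mg/mmol × 1.66 L = 346.652 mg
Tris base: 120 mmol/L × 121.1 g/mol × 1.66 L ÷ 1000 = 24.123 g
tryptone: 7.55 g/L × 1.66 L = 12.533 g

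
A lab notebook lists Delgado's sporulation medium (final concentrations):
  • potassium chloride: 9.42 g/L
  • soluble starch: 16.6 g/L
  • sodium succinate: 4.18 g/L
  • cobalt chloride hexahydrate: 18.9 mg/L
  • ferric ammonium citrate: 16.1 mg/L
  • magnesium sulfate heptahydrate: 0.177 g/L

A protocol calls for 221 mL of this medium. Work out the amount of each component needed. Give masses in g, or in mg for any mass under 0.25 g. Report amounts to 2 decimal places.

Working volume: 221 mL = 0.221 L.
potassium chloride: 9.42 g/L × 0.221 L = 2.08 g
soluble starch: 16.6 g/L × 0.221 L = 3.67 g
sodium succinate: 4.18 g/L × 0.221 L = 0.92 g
cobalt chloride hexahydrate: 18.9 mg/L × 0.221 L = 4.18 mg
ferric ammonium citrate: 16.1 mg/L × 0.221 L = 3.56 mg
magnesium sulfate heptahydrate: 0.177 g/L × 0.221 L = 0.039117 g = 39.12 mg

potassium chloride 2.08 g; soluble starch 3.67 g; sodium succinate 0.92 g; cobalt chloride hexahydrate 4.18 mg; ferric ammonium citrate 3.56 mg; magnesium sulfate heptahydrate 39.12 mg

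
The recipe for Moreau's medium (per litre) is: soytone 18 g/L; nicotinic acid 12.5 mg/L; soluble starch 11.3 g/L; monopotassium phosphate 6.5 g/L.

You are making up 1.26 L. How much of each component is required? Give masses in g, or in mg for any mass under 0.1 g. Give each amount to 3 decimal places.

soytone 22.680 g; nicotinic acid 15.750 mg; soluble starch 14.238 g; monopotassium phosphate 8.190 g

Scale factor relative to 1 L: 1.26.
soytone: 18 g/L × 1.26 L = 22.680 g
nicotinic acid: 12.5 mg/L × 1.26 L = 15.750 mg
soluble starch: 11.3 g/L × 1.26 L = 14.238 g
monopotassium phosphate: 6.5 g/L × 1.26 L = 8.190 g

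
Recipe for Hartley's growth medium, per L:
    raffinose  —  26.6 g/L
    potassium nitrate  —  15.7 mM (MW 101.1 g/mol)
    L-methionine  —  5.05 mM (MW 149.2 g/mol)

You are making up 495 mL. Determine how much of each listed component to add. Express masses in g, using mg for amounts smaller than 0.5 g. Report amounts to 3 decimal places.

raffinose 13.167 g; potassium nitrate 0.786 g; L-methionine 372.963 mg

Target volume = 495 mL = 0.495 L.
raffinose: 26.6 g/L × 0.495 L = 13.167 g
potassium nitrate: 15.7 mmol/L × 101.1 g/mol × 0.495 L ÷ 1000 = 0.786 g
L-methionine: 5.05 mmol/L × 149.2 mg/mmol × 0.495 L = 372.963 mg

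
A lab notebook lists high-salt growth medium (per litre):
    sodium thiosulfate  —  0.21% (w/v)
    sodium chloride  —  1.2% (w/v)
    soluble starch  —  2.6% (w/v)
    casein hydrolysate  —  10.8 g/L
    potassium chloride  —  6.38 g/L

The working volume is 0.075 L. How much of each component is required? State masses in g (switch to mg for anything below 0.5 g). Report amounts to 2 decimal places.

Scale factor relative to 1 L: 0.075.
sodium thiosulfate: 0.21% w/v = 2.1 g/L → 2.1 × 0.075 L = 0.1575 g = 157.50 mg
sodium chloride: 1.2 g per 100 mL × 75 mL ÷ 100 = 0.90 g
soluble starch: 2.6% w/v = 26 g/L → 26 × 0.075 L = 1.95 g
casein hydrolysate: 10.8 g/L × 0.075 L = 0.81 g
potassium chloride: 6.38 g/L × 0.075 L = 0.4785 g = 478.50 mg

sodium thiosulfate 157.50 mg; sodium chloride 0.90 g; soluble starch 1.95 g; casein hydrolysate 0.81 g; potassium chloride 478.50 mg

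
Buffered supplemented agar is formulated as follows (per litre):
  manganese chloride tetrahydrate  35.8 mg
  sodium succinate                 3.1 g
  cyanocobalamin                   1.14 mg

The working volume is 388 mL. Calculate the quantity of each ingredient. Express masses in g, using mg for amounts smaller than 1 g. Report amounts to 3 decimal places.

manganese chloride tetrahydrate 13.890 mg; sodium succinate 1.203 g; cyanocobalamin 0.442 mg

Scale factor = 388 mL / 1000 mL = 0.388.
manganese chloride tetrahydrate: 35.8 mg × (388 mL / 1000 mL) = 13.890 mg
sodium succinate: 3.1 g × (388 mL / 1000 mL) = 1.203 g
cyanocobalamin: 1.14 mg × (388 mL / 1000 mL) = 0.442 mg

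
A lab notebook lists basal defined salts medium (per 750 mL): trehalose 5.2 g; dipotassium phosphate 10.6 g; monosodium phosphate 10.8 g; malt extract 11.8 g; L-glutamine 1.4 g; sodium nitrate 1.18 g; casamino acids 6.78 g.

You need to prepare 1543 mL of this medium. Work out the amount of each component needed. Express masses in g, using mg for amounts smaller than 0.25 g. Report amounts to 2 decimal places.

Ratio of target to recipe volume: 1543 / 750 = 2.05733.
trehalose: 5.2 g × (1543 mL / 750 mL) = 10.70 g
dipotassium phosphate: 10.6 g × (1543 mL / 750 mL) = 21.81 g
monosodium phosphate: 10.8 g × (1543 mL / 750 mL) = 22.22 g
malt extract: 11.8 g × (1543 mL / 750 mL) = 24.28 g
L-glutamine: 1.4 g × (1543 mL / 750 mL) = 2.88 g
sodium nitrate: 1.18 g × (1543 mL / 750 mL) = 2.43 g
casamino acids: 6.78 g × (1543 mL / 750 mL) = 13.95 g

trehalose 10.70 g; dipotassium phosphate 21.81 g; monosodium phosphate 22.22 g; malt extract 24.28 g; L-glutamine 2.88 g; sodium nitrate 2.43 g; casamino acids 13.95 g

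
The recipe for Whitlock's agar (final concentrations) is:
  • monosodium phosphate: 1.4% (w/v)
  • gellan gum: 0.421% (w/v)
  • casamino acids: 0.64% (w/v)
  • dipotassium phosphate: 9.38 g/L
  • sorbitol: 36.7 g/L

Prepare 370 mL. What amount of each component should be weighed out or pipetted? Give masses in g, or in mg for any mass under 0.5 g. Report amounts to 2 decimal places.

Target volume = 370 mL = 0.37 L.
monosodium phosphate: 1.4% w/v = 14 g/L → 14 × 0.37 L = 5.18 g
gellan gum: 0.421 g per 100 mL × 370 mL ÷ 100 = 1.56 g
casamino acids: 0.64 g per 100 mL × 370 mL ÷ 100 = 2.37 g
dipotassium phosphate: 9.38 g/L × 0.37 L = 3.47 g
sorbitol: 36.7 g/L × 0.37 L = 13.58 g

monosodium phosphate 5.18 g; gellan gum 1.56 g; casamino acids 2.37 g; dipotassium phosphate 3.47 g; sorbitol 13.58 g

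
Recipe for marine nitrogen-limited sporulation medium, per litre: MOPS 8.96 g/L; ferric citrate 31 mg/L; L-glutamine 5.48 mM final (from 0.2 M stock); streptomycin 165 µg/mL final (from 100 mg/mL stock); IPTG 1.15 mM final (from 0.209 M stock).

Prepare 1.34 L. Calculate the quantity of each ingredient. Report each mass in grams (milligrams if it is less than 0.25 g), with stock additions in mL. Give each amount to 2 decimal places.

Working volume: 1.34 L.
MOPS: 8.96 g/L × 1.34 L = 12.01 g
ferric citrate: 31 mg/L × 1.34 L = 41.54 mg
L-glutamine: V = C2·V2/C1 = 5.48 mM × 1340 mL ÷ 200 mM = 36.72 mL
streptomycin: dilute stock: 165 µg/mL × 1340 mL ÷ 100000 µg/mL = 2.21 mL
IPTG: V = C2·V2/C1 = 1.15 mM × 1340 mL ÷ 209 mM = 7.37 mL

MOPS 12.01 g; ferric citrate 41.54 mg; L-glutamine 36.72 mL; streptomycin 2.21 mL; IPTG 7.37 mL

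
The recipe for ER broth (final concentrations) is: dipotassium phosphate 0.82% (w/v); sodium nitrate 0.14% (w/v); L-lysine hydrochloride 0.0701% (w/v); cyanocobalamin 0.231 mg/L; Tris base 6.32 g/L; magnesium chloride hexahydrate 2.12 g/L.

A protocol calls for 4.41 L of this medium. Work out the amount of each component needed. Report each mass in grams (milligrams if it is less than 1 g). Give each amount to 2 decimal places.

Scale factor relative to 1 L: 4.41.
dipotassium phosphate: 0.82 g per 100 mL × 4410 mL ÷ 100 = 36.16 g
sodium nitrate: 0.14% w/v = 1.4 g/L → 1.4 × 4.41 L = 6.17 g
L-lysine hydrochloride: 0.0701 g per 100 mL × 4410 mL ÷ 100 = 3.09 g
cyanocobalamin: 0.231 mg/L × 4.41 L = 1.02 mg
Tris base: 6.32 g/L × 4.41 L = 27.87 g
magnesium chloride hexahydrate: 2.12 g/L × 4.41 L = 9.35 g

dipotassium phosphate 36.16 g; sodium nitrate 6.17 g; L-lysine hydrochloride 3.09 g; cyanocobalamin 1.02 mg; Tris base 27.87 g; magnesium chloride hexahydrate 9.35 g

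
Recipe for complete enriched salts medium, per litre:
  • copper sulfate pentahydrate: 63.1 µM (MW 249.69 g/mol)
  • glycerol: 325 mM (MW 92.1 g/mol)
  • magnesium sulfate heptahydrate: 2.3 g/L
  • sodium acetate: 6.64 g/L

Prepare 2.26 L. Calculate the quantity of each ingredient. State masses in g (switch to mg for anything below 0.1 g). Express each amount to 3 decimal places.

copper sulfate pentahydrate 35.607 mg; glycerol 67.647 g; magnesium sulfate heptahydrate 5.198 g; sodium acetate 15.006 g

Scale factor relative to 1 L: 2.26.
copper sulfate pentahydrate: 63.1 µmol/L × 249.69 g/mol × 2.26 L ÷ 1000 = 35.607 mg
glycerol: 325 mmol/L × 92.1 g/mol × 2.26 L ÷ 1000 = 67.647 g
magnesium sulfate heptahydrate: 2.3 g/L × 2.26 L = 5.198 g
sodium acetate: 6.64 g/L × 2.26 L = 15.006 g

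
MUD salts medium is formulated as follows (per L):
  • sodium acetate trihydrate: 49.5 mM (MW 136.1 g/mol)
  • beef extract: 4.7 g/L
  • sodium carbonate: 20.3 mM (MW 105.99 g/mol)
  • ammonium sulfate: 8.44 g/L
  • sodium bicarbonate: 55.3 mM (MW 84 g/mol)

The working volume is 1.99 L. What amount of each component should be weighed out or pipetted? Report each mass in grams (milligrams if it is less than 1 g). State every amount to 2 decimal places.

sodium acetate trihydrate 13.41 g; beef extract 9.35 g; sodium carbonate 4.28 g; ammonium sulfate 16.80 g; sodium bicarbonate 9.24 g

Working volume: 1.99 L.
sodium acetate trihydrate: 49.5 mmol/L × 136.1 g/mol × 1.99 L ÷ 1000 = 13.41 g
beef extract: 4.7 g/L × 1.99 L = 9.35 g
sodium carbonate: 20.3 mmol/L × 105.99 g/mol × 1.99 L ÷ 1000 = 4.28 g
ammonium sulfate: 8.44 g/L × 1.99 L = 16.80 g
sodium bicarbonate: 55.3 mmol/L × 84 g/mol × 1.99 L ÷ 1000 = 9.24 g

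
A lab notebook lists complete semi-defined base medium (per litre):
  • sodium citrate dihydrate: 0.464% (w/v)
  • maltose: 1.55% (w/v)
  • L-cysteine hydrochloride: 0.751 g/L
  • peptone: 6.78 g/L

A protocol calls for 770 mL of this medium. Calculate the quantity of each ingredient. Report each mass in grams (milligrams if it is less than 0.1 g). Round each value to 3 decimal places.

Target volume = 770 mL = 0.77 L.
sodium citrate dihydrate: 0.464 g per 100 mL × 770 mL ÷ 100 = 3.573 g
maltose: 1.55% w/v = 15.5 g/L → 15.5 × 0.77 L = 11.935 g
L-cysteine hydrochloride: 0.751 g/L × 0.77 L = 0.578 g
peptone: 6.78 g/L × 0.77 L = 5.221 g

sodium citrate dihydrate 3.573 g; maltose 11.935 g; L-cysteine hydrochloride 0.578 g; peptone 5.221 g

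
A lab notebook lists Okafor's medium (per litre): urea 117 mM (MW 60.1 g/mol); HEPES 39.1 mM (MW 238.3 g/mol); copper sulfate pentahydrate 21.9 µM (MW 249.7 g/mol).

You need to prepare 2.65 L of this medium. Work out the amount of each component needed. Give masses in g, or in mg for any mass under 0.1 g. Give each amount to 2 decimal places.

urea 18.63 g; HEPES 24.69 g; copper sulfate pentahydrate 14.49 mg

Working volume: 2.65 L.
urea: 117 mmol/L × 60.1 g/mol × 2.65 L ÷ 1000 = 18.63 g
HEPES: 39.1 mmol/L × 238.3 g/mol × 2.65 L ÷ 1000 = 24.69 g
copper sulfate pentahydrate: 21.9 µmol/L × 249.7 g/mol × 2.65 L ÷ 1000 = 14.49 mg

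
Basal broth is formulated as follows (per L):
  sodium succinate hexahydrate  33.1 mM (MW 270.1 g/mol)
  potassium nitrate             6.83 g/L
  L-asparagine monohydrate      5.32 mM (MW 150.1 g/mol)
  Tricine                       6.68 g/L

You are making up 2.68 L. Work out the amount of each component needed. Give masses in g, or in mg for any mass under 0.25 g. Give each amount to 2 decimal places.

Working volume: 2.68 L.
sodium succinate hexahydrate: 33.1 mmol/L × 270.1 g/mol × 2.68 L ÷ 1000 = 23.96 g
potassium nitrate: 6.83 g/L × 2.68 L = 18.30 g
L-asparagine monohydrate: 5.32 mmol/L × 150.1 g/mol × 2.68 L ÷ 1000 = 2.14 g
Tricine: 6.68 g/L × 2.68 L = 17.90 g

sodium succinate hexahydrate 23.96 g; potassium nitrate 18.30 g; L-asparagine monohydrate 2.14 g; Tricine 17.90 g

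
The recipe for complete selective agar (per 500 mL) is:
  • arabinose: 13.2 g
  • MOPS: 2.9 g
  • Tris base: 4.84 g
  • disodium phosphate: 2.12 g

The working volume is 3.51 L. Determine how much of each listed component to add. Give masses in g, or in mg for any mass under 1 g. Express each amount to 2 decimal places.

Scale factor = 3510 mL / 500 mL = 7.02.
arabinose: 13.2 g × (3510 mL / 500 mL) = 92.66 g
MOPS: 2.9 g × (3510 mL / 500 mL) = 20.36 g
Tris base: 4.84 g × (3510 mL / 500 mL) = 33.98 g
disodium phosphate: 2.12 g × (3510 mL / 500 mL) = 14.88 g

arabinose 92.66 g; MOPS 20.36 g; Tris base 33.98 g; disodium phosphate 14.88 g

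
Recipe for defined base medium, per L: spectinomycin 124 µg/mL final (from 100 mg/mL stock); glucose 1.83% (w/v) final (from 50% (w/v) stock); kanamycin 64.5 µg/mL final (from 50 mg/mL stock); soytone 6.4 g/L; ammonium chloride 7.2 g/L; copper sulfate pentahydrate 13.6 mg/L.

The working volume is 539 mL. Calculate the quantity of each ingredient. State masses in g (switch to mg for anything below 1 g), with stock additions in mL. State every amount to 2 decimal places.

Working volume: 539 mL = 0.539 L.
spectinomycin: V = C2·V2/C1 = 124 µg/mL × 539 mL ÷ 100000 µg/mL = 0.67 mL
glucose: V = C2·V2/C1 = 1.83% ÷ 50% × 539 mL = 19.73 mL
kanamycin: C1V1 = C2V2 → 64.5 µg/mL × 539 mL ÷ 50000 µg/mL = 0.70 mL
soytone: 6.4 g/L × 0.539 L = 3.45 g
ammonium chloride: 7.2 g/L × 0.539 L = 3.88 g
copper sulfate pentahydrate: 13.6 mg/L × 0.539 L = 7.33 mg

spectinomycin 0.67 mL; glucose 19.73 mL; kanamycin 0.70 mL; soytone 3.45 g; ammonium chloride 3.88 g; copper sulfate pentahydrate 7.33 mg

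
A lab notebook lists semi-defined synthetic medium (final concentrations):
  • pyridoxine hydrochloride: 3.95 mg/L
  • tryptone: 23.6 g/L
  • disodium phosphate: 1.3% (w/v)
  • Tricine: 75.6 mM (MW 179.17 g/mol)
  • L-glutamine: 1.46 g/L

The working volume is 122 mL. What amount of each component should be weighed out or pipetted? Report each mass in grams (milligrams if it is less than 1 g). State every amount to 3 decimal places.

Working volume: 122 mL = 0.122 L.
pyridoxine hydrochloride: 3.95 mg/L × 0.122 L = 0.482 mg
tryptone: 23.6 g/L × 0.122 L = 2.879 g
disodium phosphate: 1.3 g per 100 mL × 122 mL ÷ 100 = 1.586 g
Tricine: 75.6 mmol/L × 179.17 g/mol × 0.122 L ÷ 1000 = 1.653 g
L-glutamine: 1.46 g/L × 0.122 L = 0.17812 g = 178.120 mg

pyridoxine hydrochloride 0.482 mg; tryptone 2.879 g; disodium phosphate 1.586 g; Tricine 1.653 g; L-glutamine 178.120 mg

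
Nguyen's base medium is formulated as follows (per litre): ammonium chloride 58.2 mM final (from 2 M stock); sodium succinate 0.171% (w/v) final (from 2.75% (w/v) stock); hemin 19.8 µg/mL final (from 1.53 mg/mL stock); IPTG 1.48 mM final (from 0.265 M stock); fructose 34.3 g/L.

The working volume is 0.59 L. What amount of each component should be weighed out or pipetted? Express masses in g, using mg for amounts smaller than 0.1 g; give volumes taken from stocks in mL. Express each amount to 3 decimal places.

ammonium chloride 17.169 mL; sodium succinate 36.687 mL; hemin 7.635 mL; IPTG 3.295 mL; fructose 20.237 g

Scale factor relative to 1 L: 0.59.
ammonium chloride: C1V1 = C2V2 → 58.2 mM × 590 mL ÷ 2000 mM = 17.169 mL
sodium succinate: C1V1 = C2V2 → 0.171% ÷ 2.75% × 590 mL = 36.687 mL
hemin: C1V1 = C2V2 → 19.8 µg/mL × 590 mL ÷ 1530 µg/mL = 7.635 mL
IPTG: dilute stock: 1.48 mM × 590 mL ÷ 265 mM = 3.295 mL
fructose: 34.3 g/L × 0.59 L = 20.237 g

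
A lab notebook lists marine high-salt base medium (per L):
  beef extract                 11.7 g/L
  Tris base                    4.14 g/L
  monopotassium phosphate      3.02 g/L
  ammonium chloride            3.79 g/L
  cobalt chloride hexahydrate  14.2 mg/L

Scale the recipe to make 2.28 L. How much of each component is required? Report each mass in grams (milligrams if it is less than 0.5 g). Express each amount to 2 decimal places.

Scale factor relative to 1 L: 2.28.
beef extract: 11.7 g/L × 2.28 L = 26.68 g
Tris base: 4.14 g/L × 2.28 L = 9.44 g
monopotassium phosphate: 3.02 g/L × 2.28 L = 6.89 g
ammonium chloride: 3.79 g/L × 2.28 L = 8.64 g
cobalt chloride hexahydrate: 14.2 mg/L × 2.28 L = 32.38 mg

beef extract 26.68 g; Tris base 9.44 g; monopotassium phosphate 6.89 g; ammonium chloride 8.64 g; cobalt chloride hexahydrate 32.38 mg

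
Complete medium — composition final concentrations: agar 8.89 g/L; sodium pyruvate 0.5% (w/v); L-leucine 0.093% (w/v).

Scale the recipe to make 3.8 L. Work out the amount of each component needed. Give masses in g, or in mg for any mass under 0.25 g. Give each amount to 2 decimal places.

Working volume: 3.8 L.
agar: 8.89 g/L × 3.8 L = 33.78 g
sodium pyruvate: 0.5 g per 100 mL × 3800 mL ÷ 100 = 19.00 g
L-leucine: 0.093% w/v = 0.93 g/L → 0.93 × 3.8 L = 3.53 g

agar 33.78 g; sodium pyruvate 19.00 g; L-leucine 3.53 g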